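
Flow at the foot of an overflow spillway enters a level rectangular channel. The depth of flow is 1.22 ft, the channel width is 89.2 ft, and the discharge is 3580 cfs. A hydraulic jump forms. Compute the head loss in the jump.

q = Q/b = 3580/89.2 = 40.1 ft²/s; V₁ = q/y₁ = 32.9 ft/s. Fr₁ = V₁/√(g·y₁) = 5.25.
Sequent-depth ratio: y₂/y₁ = ½[√(1 + 8Fr₁²) − 1] = ½[√221.4 − 1] = 6.94.
y₂ = 6.94 × 1.22 = 8.47 ft.
Head loss: ΔE = (y₂ − y₁)³/(4y₁y₂) = (8.47 − 1.22)³/(4×1.22×8.47) = 380/41.3 = 9.21 ft.

ΔE = 9.21 ft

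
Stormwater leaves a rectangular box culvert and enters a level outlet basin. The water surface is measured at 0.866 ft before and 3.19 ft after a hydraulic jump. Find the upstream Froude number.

Fr₁ = 2.94

For a rectangular channel the momentum equation gives q² = ½·g·y₁·y₂·(y₁ + y₂) = ½×32.2×0.866×3.19×4.06 = 180.
q = √180 = 13.4 ft²/s.
V₁ = q/y₁ = 15.5 ft/s; Fr₁ = V₁/√(g·y₁) = 2.94.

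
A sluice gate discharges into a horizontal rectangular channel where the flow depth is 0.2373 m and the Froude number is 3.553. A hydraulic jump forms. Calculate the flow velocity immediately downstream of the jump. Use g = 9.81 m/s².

V₂ = 1.192 m/s

Fr₁ = 3.553 (given).
Conjugate-depth relation: y₂/y₁ = ½[√(1 + 8Fr₁²) − 1] = ½[√101.99 − 1] = 4.550.
y₂ = 4.550 × 0.2373 = 1.080 m.
V₁ = Fr₁·√(g·y₁) = 3.553×√(9.81×0.2373) = 5.421 m/s; q = V₁·y₁ = 1.286 m²/s.
V₂ = q/y₂ = 1.286/1.080 = 1.192 m/s.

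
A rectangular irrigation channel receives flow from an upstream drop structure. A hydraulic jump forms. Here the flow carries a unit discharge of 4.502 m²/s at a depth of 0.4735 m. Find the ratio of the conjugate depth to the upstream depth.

V₁ = q/y₁ = 4.502/0.4735 = 9.508 m/s. Fr₁ = V₁/√(g·y₁) = 9.508/√(9.81×0.4735) = 4.412.
Conjugate-depth relation: y₂/y₁ = ½[√(1 + 8Fr₁²) − 1] = ½[√156.69 − 1] = 5.759.

y₂/y₁ = 5.759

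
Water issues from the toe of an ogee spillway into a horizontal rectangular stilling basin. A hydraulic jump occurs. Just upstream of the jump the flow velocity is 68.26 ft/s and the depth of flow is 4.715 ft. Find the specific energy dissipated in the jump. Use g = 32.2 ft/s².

ΔE = 41.07 ft

Fr₁ = V₁/√(g·y₁) = 68.26/√(32.2×4.715) = 5.540.
Sequent-depth ratio: y₂/y₁ = ½[√(1 + 8Fr₁²) − 1] = ½[√246.52 − 1] = 7.350.
y₂ = 7.350 × 4.715 = 34.66 ft.
q = V₁·y₁ = 68.26 × 4.715 = 321.8 ft²/s. V₂ = q/y₂ = 321.8/34.66 = 9.286 ft/s. E₁ = y₁ + V₁²/2g = 77.07 ft; E₂ = y₂ + V₂²/2g = 36.00 ft. ΔE = E₁ − E₂ = 41.07 ft.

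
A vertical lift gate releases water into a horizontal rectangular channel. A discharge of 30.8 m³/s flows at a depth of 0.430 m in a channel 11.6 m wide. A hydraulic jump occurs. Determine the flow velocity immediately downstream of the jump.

V₂ = 1.63 m/s

q = Q/b = 30.8/11.6 = 2.66 m²/s; V₁ = q/y₁ = 6.17 m/s. Fr₁ = V₁/√(g·y₁) = 3.01.
From the momentum equation for a rectangular channel, y₂/y₁ = ½[√(1 + 8Fr₁²) − 1] = ½[√73.31 − 1] = 3.78.
y₂ = 3.78 × 0.430 = 1.63 m.
V₂ = q/y₂ = 2.66/1.63 = 1.63 m/s.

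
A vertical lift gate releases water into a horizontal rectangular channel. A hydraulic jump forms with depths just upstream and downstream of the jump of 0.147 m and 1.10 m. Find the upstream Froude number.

For a rectangular channel the momentum equation gives q² = ½·g·y₁·y₂·(y₁ + y₂) = ½×9.81×0.147×1.10×1.25 = 0.989.
q = √0.989 = 0.995 m²/s.
V₁ = q/y₁ = 6.77 m/s; Fr₁ = V₁/√(g·y₁) = 5.63.

Fr₁ = 5.63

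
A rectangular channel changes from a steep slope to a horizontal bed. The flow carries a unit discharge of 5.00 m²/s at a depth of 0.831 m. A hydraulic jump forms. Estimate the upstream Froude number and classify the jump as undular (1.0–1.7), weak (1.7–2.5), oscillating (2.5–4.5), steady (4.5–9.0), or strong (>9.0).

V₁ = q/y₁ = 5.00/0.831 = 6.02 m/s. Fr₁ = V₁/√(g·y₁) = 6.02/√(9.81×0.831) = 2.11.
Fr₁ = 2.11 lies in the weak range.

Fr₁ = 2.11; weak jump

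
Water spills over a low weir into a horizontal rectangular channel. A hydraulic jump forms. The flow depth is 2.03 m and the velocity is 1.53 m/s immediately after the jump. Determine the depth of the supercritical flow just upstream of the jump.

y₁ = 0.399 m

Fr₂ = V₂/√(g·y₂) = 1.53/√(9.81×2.03) = 0.343.
The Bélanger relation is symmetric: y₁/y₂ = ½[√(1 + 8Fr₂²) − 1] = ½[√1.940 − 1] = 0.196.
y₁ = 0.196 × 2.03 = 0.399 m.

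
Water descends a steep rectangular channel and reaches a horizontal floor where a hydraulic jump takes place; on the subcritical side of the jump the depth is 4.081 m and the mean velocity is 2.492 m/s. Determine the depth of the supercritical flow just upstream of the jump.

Fr₂ = V₂/√(g·y₂) = 2.492/√(9.81×4.081) = 0.3938.
From the momentum equation (using Fr₂), y₁/y₂ = ½[√(1 + 8Fr₂²) − 1] = ½[√2.2409 − 1] = 0.2485.
y₁ = 0.2485 × 4.081 = 1.014 m.

y₁ = 1.014 m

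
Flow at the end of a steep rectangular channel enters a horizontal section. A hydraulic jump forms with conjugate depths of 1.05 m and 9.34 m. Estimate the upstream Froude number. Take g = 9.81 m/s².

For a rectangular channel the momentum equation gives q² = ½·g·y₁·y₂·(y₁ + y₂) = ½×9.81×1.05×9.34×10.4 = 500.
q = √500 = 22.4 m²/s.
V₁ = q/y₁ = 21.3 m/s; Fr₁ = V₁/√(g·y₁) = 6.63.

Fr₁ = 6.63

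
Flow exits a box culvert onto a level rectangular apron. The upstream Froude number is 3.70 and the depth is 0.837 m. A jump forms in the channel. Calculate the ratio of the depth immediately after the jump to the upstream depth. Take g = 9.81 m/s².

Fr₁ = 3.70 (given).
Conjugate-depth relation: y₂/y₁ = ½[√(1 + 8Fr₁²) − 1] = ½[√110.5 − 1] = 4.76.

y₂/y₁ = 4.76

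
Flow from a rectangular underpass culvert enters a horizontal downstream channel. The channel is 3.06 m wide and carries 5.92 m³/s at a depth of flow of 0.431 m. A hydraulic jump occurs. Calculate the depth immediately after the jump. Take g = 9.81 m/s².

y₂ = 1.13 m

q = Q/b = 5.92/3.06 = 1.93 m²/s; V₁ = q/y₁ = 4.49 m/s. Fr₁ = V₁/√(g·y₁) = 2.18.
From the momentum equation for a rectangular channel, y₂/y₁ = ½[√(1 + 8Fr₁²) − 1] = ½[√39.12 − 1] = 2.63.
y₂ = 2.63 × 0.431 = 1.13 m.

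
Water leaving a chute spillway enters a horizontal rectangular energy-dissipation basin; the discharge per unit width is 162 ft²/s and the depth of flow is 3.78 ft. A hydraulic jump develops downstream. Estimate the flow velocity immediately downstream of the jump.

V₁ = q/y₁ = 162/3.78 = 42.9 ft/s. Fr₁ = V₁/√(g·y₁) = 42.9/√(32.2×3.78) = 3.88.
Sequent-depth ratio: y₂/y₁ = ½[√(1 + 8Fr₁²) − 1] = ½[√121.7 − 1] = 5.02.
y₂ = 5.02 × 3.78 = 19.0 ft.
V₂ = q/y₂ = 162/19.0 = 8.54 ft/s.

V₂ = 8.54 ft/s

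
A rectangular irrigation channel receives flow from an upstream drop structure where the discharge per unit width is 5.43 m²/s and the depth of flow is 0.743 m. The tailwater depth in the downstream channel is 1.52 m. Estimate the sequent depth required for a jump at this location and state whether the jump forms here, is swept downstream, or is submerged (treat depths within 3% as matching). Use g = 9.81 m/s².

y₂ = 2.50 m; the jump is swept downstream

V₁ = q/y₁ = 5.43/0.743 = 7.31 m/s. Fr₁ = V₁/√(g·y₁) = 7.31/√(9.81×0.743) = 2.71.
From the momentum equation for a rectangular channel, y₂/y₁ = ½[√(1 + 8Fr₁²) − 1] = ½[√59.62 − 1] = 3.36.
y₂ = 3.36 × 0.743 = 2.50 m.
Tailwater y_tw = 1.52 m: y_tw < y₂, so the jump is swept downstream.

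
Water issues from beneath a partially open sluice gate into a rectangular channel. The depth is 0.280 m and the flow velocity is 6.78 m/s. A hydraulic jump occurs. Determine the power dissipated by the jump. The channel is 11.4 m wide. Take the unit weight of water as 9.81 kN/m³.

P = 224 kW

Fr₁ = V₁/√(g·y₁) = 6.78/√(9.81×0.280) = 4.09.
Conjugate-depth relation: y₂/y₁ = ½[√(1 + 8Fr₁²) − 1] = ½[√134.9 − 1] = 5.31.
y₂ = 5.31 × 0.280 = 1.49 m.
q = V₁·y₁ = 6.78 × 0.280 = 1.90 m²/s. V₂ = q/y₂ = 1.90/1.49 = 1.28 m/s. E₁ = y₁ + V₁²/2g = 2.62 m; E₂ = y₂ + V₂²/2g = 1.57 m. ΔE = E₁ − E₂ = 1.05 m.
Q = q·b = 1.90 × 11.4 = 21.6 m³/s. P = γ·Q·ΔE = 9.81 × 21.6 × 1.05 = 224 kW.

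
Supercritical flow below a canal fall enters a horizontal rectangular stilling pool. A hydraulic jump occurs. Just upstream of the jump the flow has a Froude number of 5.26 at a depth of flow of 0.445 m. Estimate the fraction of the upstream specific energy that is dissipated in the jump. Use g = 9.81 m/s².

ΔE/E₁ = 0.512 (51.2%)

Fr₁ = 5.26 (given).
By Bélanger, y₂/y₁ = ½[√(1 + 8Fr₁²) − 1] = ½[√222.3 − 1] = 6.96.
y₂ = 6.96 × 0.445 = 3.10 m.
E₁ = y₁(1 + Fr₁²/2) = 0.445×(1 + 5.26²/2) = 6.60 m. ΔE = (y₂ − y₁)³/(4y₁y₂) = 3.38 m. ΔE/E₁ = 3.38/6.60 = 0.512.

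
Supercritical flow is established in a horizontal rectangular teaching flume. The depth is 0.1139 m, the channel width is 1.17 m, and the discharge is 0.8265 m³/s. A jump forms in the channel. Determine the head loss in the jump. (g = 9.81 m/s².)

ΔE = 1.152 m

q = Q/b = 0.8265/1.17 = 0.7064 m²/s; V₁ = q/y₁ = 6.202 m/s. Fr₁ = V₁/√(g·y₁) = 5.867.
Bélanger equation: y₂/y₁ = ½[√(1 + 8Fr₁²) − 1] = ½[√276.40 − 1] = 7.813.
y₂ = 7.813 × 0.1139 = 0.8899 m.
V₂ = q/y₂ = 0.7064/0.8899 = 0.7938 m/s. E₁ = y₁ + V₁²/2g = 2.074 m; E₂ = y₂ + V₂²/2g = 0.9220 m. ΔE = E₁ − E₂ = 1.152 m.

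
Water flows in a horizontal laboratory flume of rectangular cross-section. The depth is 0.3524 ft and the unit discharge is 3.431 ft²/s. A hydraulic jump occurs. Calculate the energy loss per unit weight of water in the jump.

ΔE = 0.4369 ft

V₁ = q/y₁ = 3.431/0.3524 = 9.736 ft/s. Fr₁ = V₁/√(g·y₁) = 9.736/√(32.2×0.3524) = 2.890.
From the momentum equation for a rectangular channel, y₂/y₁ = ½[√(1 + 8Fr₁²) − 1] = ½[√67.829 − 1] = 3.618.
y₂ = 3.618 × 0.3524 = 1.275 ft.
V₂ = q/y₂ = 3.431/1.275 = 2.691 ft/s. E₁ = y₁ + V₁²/2g = 1.824 ft; E₂ = y₂ + V₂²/2g = 1.387 ft. ΔE = E₁ − E₂ = 0.4369 ft.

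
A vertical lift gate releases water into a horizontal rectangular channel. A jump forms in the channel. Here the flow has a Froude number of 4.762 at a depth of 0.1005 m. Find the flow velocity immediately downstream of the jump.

Fr₁ = 4.762 (given).
From the momentum equation for a rectangular channel, y₂/y₁ = ½[√(1 + 8Fr₁²) − 1] = ½[√182.41 − 1] = 6.253.
y₂ = 6.253 × 0.1005 = 0.6284 m.
V₁ = Fr₁·√(g·y₁) = 4.762×√(9.81×0.1005) = 4.728 m/s; q = V₁·y₁ = 0.4752 m²/s.
V₂ = q/y₂ = 0.4752/0.6284 = 0.7562 m/s.

V₂ = 0.7562 m/s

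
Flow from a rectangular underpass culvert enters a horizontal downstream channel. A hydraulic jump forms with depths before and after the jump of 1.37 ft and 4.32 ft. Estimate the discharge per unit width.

q = 23.3 ft²/s

For a rectangular channel the momentum equation gives q² = ½·g·y₁·y₂·(y₁ + y₂) = ½×32.2×1.37×4.32×5.69 = 542.
q = √542 = 23.3 ft²/s.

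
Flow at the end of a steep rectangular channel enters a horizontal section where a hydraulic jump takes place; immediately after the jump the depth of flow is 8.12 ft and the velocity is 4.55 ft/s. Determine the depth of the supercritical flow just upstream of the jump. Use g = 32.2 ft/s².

y₁ = 1.13 ft

Fr₂ = V₂/√(g·y₂) = 4.55/√(32.2×8.12) = 0.281.
Applying the sequent-depth relation in reverse, y₁/y₂ = ½[√(1 + 8Fr₂²) − 1] = ½[√1.633 − 1] = 0.139.
y₁ = 0.139 × 8.12 = 1.13 ft.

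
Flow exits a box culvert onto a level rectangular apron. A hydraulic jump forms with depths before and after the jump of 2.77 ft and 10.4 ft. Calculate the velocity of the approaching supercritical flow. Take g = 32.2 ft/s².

V₁ = 28.2 ft/s

For a rectangular channel the momentum equation gives q² = ½·g·y₁·y₂·(y₁ + y₂) = ½×32.2×2.77×10.4×13.2 = 6108.
q = √6108 = 78.2 ft²/s.
V₁ = q/y₁ = 78.2/2.77 = 28.2 ft/s.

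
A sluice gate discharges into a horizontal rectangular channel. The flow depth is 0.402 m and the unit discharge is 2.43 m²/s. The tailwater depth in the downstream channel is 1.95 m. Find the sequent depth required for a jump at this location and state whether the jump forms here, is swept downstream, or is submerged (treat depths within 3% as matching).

y₂ = 1.54 m; the jump is submerged

V₁ = q/y₁ = 2.43/0.402 = 6.04 m/s. Fr₁ = V₁/√(g·y₁) = 6.04/√(9.81×0.402) = 3.04.
Bélanger equation: y₂/y₁ = ½[√(1 + 8Fr₁²) − 1] = ½[√75.12 − 1] = 3.83.
y₂ = 3.83 × 0.402 = 1.54 m.
Tailwater y_tw = 1.95 m: y_tw > y₂, so the jump is submerged.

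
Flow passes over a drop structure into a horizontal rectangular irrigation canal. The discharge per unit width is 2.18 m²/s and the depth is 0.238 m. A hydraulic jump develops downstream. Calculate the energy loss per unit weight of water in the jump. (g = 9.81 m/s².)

ΔE = 2.55 m

V₁ = q/y₁ = 2.18/0.238 = 9.16 m/s. Fr₁ = V₁/√(g·y₁) = 9.16/√(9.81×0.238) = 5.99.
Bélanger equation: y₂/y₁ = ½[√(1 + 8Fr₁²) − 1] = ½[√288.5 − 1] = 7.99.
y₂ = 7.99 × 0.238 = 1.90 m.
V₂ = q/y₂ = 2.18/1.90 = 1.15 m/s. E₁ = y₁ + V₁²/2g = 4.51 m; E₂ = y₂ + V₂²/2g = 1.97 m. ΔE = E₁ − E₂ = 2.55 m.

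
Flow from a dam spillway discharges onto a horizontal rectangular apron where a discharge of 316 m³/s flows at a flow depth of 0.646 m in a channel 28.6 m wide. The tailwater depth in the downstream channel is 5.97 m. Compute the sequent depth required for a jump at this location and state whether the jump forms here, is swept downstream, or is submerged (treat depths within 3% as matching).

y₂ = 5.89 m; the jump forms here

q = Q/b = 316/28.6 = 11.0 m²/s; V₁ = q/y₁ = 17.1 m/s. Fr₁ = V₁/√(g·y₁) = 6.79.
Sequent-depth ratio: y₂/y₁ = ½[√(1 + 8Fr₁²) − 1] = ½[√370.3 − 1] = 9.12.
y₂ = 9.12 × 0.646 = 5.89 m.
Tailwater y_tw = 5.97 m: y_tw ≈ y₂, so the jump forms here.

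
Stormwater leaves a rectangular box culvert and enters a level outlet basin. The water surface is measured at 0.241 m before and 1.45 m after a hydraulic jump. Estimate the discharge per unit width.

q = 1.70 m²/s

For a rectangular channel the momentum equation gives q² = ½·g·y₁·y₂·(y₁ + y₂) = ½×9.81×0.241×1.45×1.69 = 2.90.
q = √2.90 = 1.70 m²/s.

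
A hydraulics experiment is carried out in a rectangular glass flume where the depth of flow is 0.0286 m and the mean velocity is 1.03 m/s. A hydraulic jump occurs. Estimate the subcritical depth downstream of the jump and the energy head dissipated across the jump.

Fr₁ = V₁/√(g·y₁) = 1.03/√(9.81×0.0286) = 1.94.
Sequent-depth ratio: y₂/y₁ = ½[√(1 + 8Fr₁²) − 1] = ½[√31.25 − 1] = 2.30.
y₂ = 2.30 × 0.0286 = 0.0656 m.
q = V₁·y₁ = 1.03 × 0.0286 = 0.0295 m²/s. V₂ = q/y₂ = 0.0295/0.0656 = 0.449 m/s. E₁ = y₁ + V₁²/2g = 0.0827 m; E₂ = y₂ + V₂²/2g = 0.0759 m. ΔE = E₁ − E₂ = 0.00677 m.

y₂ = 0.0656 m; ΔE = 0.00677 m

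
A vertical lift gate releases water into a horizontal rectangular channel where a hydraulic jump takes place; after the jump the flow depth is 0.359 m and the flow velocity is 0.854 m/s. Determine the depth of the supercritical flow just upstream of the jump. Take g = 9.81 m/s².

Fr₂ = V₂/√(g·y₂) = 0.854/√(9.81×0.359) = 0.455.
From the momentum equation (using Fr₂), y₁/y₂ = ½[√(1 + 8Fr₂²) − 1] = ½[√2.657 − 1] = 0.315.
y₁ = 0.315 × 0.359 = 0.113 m.

y₁ = 0.113 m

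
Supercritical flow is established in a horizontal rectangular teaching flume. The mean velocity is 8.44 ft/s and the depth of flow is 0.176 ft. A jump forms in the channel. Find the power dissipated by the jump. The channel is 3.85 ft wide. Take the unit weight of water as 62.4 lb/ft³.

Fr₁ = V₁/√(g·y₁) = 8.44/√(32.2×0.176) = 3.55.
Bélanger equation: y₂/y₁ = ½[√(1 + 8Fr₁²) − 1] = ½[√101.6 − 1] = 4.54.
y₂ = 4.54 × 0.176 = 0.799 ft.
Head loss: ΔE = (y₂ − y₁)³/(4y₁y₂) = (0.799 − 0.176)³/(4×0.176×0.799) = 0.242/0.562 = 0.430 ft.
q = V₁·y₁ = 8.44 × 0.176 = 1.49 ft²/s. Q = q·b = 1.49 × 3.85 = 5.72 cfs. P = γ·Q·ΔE/550 = 62.4 × 5.72 × 0.430 / 550 = 0.279 hp.

P = 0.279 hp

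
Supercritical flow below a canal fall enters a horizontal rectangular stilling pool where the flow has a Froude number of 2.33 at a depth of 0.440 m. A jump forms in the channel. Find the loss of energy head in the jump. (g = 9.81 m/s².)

Fr₁ = 2.33 (given).
Sequent-depth ratio: y₂/y₁ = ½[√(1 + 8Fr₁²) − 1] = ½[√44.43 − 1] = 2.83.
y₂ = 2.83 × 0.440 = 1.25 m.
V₁ = Fr₁·√(g·y₁) = 2.33×√(9.81×0.440) = 4.84 m/s; q = V₁·y₁ = 2.13 m²/s. V₂ = q/y₂ = 2.13/1.25 = 1.71 m/s. E₁ = y₁ + V₁²/2g = 1.63 m; E₂ = y₂ + V₂²/2g = 1.40 m. ΔE = E₁ − E₂ = 0.239 m.

ΔE = 0.239 m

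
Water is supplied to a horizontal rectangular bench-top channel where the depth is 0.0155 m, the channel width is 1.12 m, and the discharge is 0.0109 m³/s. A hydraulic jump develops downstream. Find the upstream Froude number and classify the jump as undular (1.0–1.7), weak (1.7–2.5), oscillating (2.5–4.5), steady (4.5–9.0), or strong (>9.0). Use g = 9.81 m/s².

q = Q/b = 0.0109/1.12 = 0.00973 m²/s; V₁ = q/y₁ = 0.628 m/s. Fr₁ = V₁/√(g·y₁) = 1.61.
Fr₁ = 1.61 lies in the undular range.

Fr₁ = 1.61; undular jump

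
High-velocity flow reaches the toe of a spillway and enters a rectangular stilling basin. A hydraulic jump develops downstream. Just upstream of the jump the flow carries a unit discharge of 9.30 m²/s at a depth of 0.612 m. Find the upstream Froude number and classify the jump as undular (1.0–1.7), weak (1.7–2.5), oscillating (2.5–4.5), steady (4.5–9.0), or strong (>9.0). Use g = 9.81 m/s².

V₁ = q/y₁ = 9.30/0.612 = 15.2 m/s. Fr₁ = V₁/√(g·y₁) = 15.2/√(9.81×0.612) = 6.20.
Fr₁ = 6.20 lies in the steady range.

Fr₁ = 6.20; steady jump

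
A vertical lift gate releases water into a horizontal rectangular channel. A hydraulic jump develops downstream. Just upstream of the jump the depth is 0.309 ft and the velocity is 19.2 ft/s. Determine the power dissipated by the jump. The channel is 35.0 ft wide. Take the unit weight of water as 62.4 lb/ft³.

P = 81.0 hp

Fr₁ = V₁/√(g·y₁) = 19.2/√(32.2×0.309) = 6.09.
Sequent-depth ratio: y₂/y₁ = ½[√(1 + 8Fr₁²) − 1] = ½[√297.4 − 1] = 8.12.
y₂ = 8.12 × 0.309 = 2.51 ft.
q = V₁·y₁ = 19.2 × 0.309 = 5.93 ft²/s. V₂ = q/y₂ = 5.93/2.51 = 2.36 ft/s. E₁ = y₁ + V₁²/2g = 6.03 ft; E₂ = y₂ + V₂²/2g = 2.60 ft. ΔE = E₁ − E₂ = 3.44 ft.
Q = q·b = 5.93 × 35.0 = 208 cfs. P = γ·Q·ΔE/550 = 62.4 × 208 × 3.44 / 550 = 81.0 hp.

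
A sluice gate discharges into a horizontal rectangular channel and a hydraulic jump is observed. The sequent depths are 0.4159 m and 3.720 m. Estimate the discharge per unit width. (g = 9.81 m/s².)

For a rectangular channel the momentum equation gives q² = ½·g·y₁·y₂·(y₁ + y₂) = ½×9.81×0.4159×3.720×4.136 = 31.39.
q = √31.39 = 5.602 m²/s.

q = 5.602 m²/s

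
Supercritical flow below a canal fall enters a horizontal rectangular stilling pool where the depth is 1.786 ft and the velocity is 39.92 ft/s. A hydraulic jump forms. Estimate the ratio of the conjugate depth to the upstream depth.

y₂/y₁ = 6.961

Fr₁ = V₁/√(g·y₁) = 39.92/√(32.2×1.786) = 5.264.
By Bélanger, y₂/y₁ = ½[√(1 + 8Fr₁²) − 1] = ½[√222.68 − 1] = 6.961.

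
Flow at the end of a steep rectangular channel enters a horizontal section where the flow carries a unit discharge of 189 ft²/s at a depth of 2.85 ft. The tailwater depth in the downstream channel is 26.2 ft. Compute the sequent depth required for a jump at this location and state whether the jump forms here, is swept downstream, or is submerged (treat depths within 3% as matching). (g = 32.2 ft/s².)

V₁ = q/y₁ = 189/2.85 = 66.3 ft/s. Fr₁ = V₁/√(g·y₁) = 66.3/√(32.2×2.85) = 6.92.
By Bélanger, y₂/y₁ = ½[√(1 + 8Fr₁²) − 1] = ½[√384.4 − 1] = 9.30.
y₂ = 9.30 × 2.85 = 26.5 ft.
Tailwater y_tw = 26.2 ft: y_tw ≈ y₂, so the jump forms here.

y₂ = 26.5 ft; the jump forms here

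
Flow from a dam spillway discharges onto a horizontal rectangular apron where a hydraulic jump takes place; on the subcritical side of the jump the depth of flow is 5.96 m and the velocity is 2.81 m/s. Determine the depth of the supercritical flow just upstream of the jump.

y₁ = 1.32 m

Fr₂ = V₂/√(g·y₂) = 2.81/√(9.81×5.96) = 0.367.
Since the conjugate-depth ratio holds either way, y₁/y₂ = ½[√(1 + 8Fr₂²) − 1] = ½[√2.080 − 1] = 0.221.
y₁ = 0.221 × 5.96 = 1.32 m.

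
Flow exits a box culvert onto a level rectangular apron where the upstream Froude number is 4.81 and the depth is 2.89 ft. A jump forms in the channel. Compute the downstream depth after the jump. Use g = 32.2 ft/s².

y₂ = 18.3 ft

Fr₁ = 4.81 (given).
Conjugate-depth relation: y₂/y₁ = ½[√(1 + 8Fr₁²) − 1] = ½[√186.1 − 1] = 6.32.
y₂ = 6.32 × 2.89 = 18.3 ft.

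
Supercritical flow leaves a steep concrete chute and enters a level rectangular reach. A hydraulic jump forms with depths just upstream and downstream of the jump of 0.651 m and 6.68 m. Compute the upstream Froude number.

For a rectangular channel the momentum equation gives q² = ½·g·y₁·y₂·(y₁ + y₂) = ½×9.81×0.651×6.68×7.33 = 156.
q = √156 = 12.5 m²/s.
V₁ = q/y₁ = 19.2 m/s; Fr₁ = V₁/√(g·y₁) = 7.60.

Fr₁ = 7.60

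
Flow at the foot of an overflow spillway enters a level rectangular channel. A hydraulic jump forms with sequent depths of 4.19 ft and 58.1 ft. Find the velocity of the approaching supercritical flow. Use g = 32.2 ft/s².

For a rectangular channel the momentum equation gives q² = ½·g·y₁·y₂·(y₁ + y₂) = ½×32.2×4.19×58.1×62.3 = 244137.
q = √244137 = 494 ft²/s.
V₁ = q/y₁ = 494/4.19 = 118 ft/s.

V₁ = 118 ft/s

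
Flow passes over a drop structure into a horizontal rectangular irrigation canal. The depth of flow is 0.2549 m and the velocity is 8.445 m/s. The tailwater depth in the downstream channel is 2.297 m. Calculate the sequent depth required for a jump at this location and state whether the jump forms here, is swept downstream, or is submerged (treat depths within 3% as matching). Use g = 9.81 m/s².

Fr₁ = V₁/√(g·y₁) = 8.445/√(9.81×0.2549) = 5.340.
Conjugate-depth relation: y₂/y₁ = ½[√(1 + 8Fr₁²) − 1] = ½[√229.17 − 1] = 7.069.
y₂ = 7.069 × 0.2549 = 1.802 m.
Tailwater y_tw = 2.297 m: y_tw > y₂, so the jump is submerged.

y₂ = 1.802 m; the jump is submerged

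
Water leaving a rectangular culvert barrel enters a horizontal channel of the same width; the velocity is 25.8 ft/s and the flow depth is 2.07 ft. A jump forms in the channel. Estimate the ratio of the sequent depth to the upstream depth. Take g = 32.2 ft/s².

y₂/y₁ = 4.00

Fr₁ = V₁/√(g·y₁) = 25.8/√(32.2×2.07) = 3.16.
Sequent-depth ratio: y₂/y₁ = ½[√(1 + 8Fr₁²) − 1] = ½[√80.89 − 1] = 4.00.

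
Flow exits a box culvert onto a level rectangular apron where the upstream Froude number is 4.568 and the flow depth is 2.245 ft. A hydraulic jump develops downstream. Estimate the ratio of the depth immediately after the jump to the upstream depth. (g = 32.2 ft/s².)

Fr₁ = 4.568 (given).
By Bélanger, y₂/y₁ = ½[√(1 + 8Fr₁²) − 1] = ½[√167.93 − 1] = 5.979.

y₂/y₁ = 5.979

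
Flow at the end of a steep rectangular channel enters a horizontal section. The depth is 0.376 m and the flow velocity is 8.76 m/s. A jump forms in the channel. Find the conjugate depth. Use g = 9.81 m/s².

y₂ = 2.24 m

Fr₁ = V₁/√(g·y₁) = 8.76/√(9.81×0.376) = 4.56.
Conjugate-depth relation: y₂/y₁ = ½[√(1 + 8Fr₁²) − 1] = ½[√167.4 − 1] = 5.97.
y₂ = 5.97 × 0.376 = 2.24 m.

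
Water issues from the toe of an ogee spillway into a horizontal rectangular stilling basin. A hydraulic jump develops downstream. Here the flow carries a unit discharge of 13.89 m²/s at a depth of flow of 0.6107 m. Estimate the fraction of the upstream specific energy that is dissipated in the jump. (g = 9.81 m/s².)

ΔE/E₁ = 0.708 (70.8%)

V₁ = q/y₁ = 13.89/0.6107 = 22.74 m/s. Fr₁ = V₁/√(g·y₁) = 22.74/√(9.81×0.6107) = 9.292.
By Bélanger, y₂/y₁ = ½[√(1 + 8Fr₁²) − 1] = ½[√691.78 − 1] = 12.65.
y₂ = 12.65 × 0.6107 = 7.726 m.
E₁ = y₁ + V₁²/2g = 26.98 m. ΔE = (y₂ − y₁)³/(4y₁y₂) = 19.09 m. ΔE/E₁ = 19.09/26.98 = 0.708.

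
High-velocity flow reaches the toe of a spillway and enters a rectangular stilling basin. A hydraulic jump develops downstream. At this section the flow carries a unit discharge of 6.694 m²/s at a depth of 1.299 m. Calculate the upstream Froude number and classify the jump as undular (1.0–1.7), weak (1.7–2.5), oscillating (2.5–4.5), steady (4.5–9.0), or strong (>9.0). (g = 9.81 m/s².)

Fr₁ = 1.444; undular jump

V₁ = q/y₁ = 6.694/1.299 = 5.153 m/s. Fr₁ = V₁/√(g·y₁) = 5.153/√(9.81×1.299) = 1.444.
Fr₁ = 1.444 lies in the undular range.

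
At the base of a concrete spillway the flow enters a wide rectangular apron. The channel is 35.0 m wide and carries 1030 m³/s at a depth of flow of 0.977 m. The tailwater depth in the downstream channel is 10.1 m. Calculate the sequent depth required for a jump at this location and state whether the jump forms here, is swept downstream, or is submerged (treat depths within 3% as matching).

y₂ = 13.0 m; the jump is swept downstream

q = Q/b = 1030/35.0 = 29.4 m²/s; V₁ = q/y₁ = 30.1 m/s. Fr₁ = V₁/√(g·y₁) = 9.73.
By Bélanger, y₂/y₁ = ½[√(1 + 8Fr₁²) − 1] = ½[√758.3 − 1] = 13.3.
y₂ = 13.3 × 0.977 = 13.0 m.
Tailwater y_tw = 10.1 m: y_tw < y₂, so the jump is swept downstream.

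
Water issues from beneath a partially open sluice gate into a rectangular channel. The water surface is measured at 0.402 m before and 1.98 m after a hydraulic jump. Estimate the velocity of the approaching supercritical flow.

For a rectangular channel the momentum equation gives q² = ½·g·y₁·y₂·(y₁ + y₂) = ½×9.81×0.402×1.98×2.38 = 9.30.
q = √9.30 = 3.05 m²/s.
V₁ = q/y₁ = 3.05/0.402 = 7.59 m/s.

V₁ = 7.59 m/s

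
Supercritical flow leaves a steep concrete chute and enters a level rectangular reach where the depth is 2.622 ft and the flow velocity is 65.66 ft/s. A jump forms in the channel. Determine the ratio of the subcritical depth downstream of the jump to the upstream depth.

y₂/y₁ = 9.618

Fr₁ = V₁/√(g·y₁) = 65.66/√(32.2×2.622) = 7.146.
From the momentum equation for a rectangular channel, y₂/y₁ = ½[√(1 + 8Fr₁²) − 1] = ½[√409.51 − 1] = 9.618.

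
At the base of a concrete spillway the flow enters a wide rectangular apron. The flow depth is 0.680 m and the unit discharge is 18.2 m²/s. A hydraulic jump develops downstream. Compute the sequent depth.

V₁ = q/y₁ = 18.2/0.680 = 26.8 m/s. Fr₁ = V₁/√(g·y₁) = 26.8/√(9.81×0.680) = 10.4.
By Bélanger, y₂/y₁ = ½[√(1 + 8Fr₁²) − 1] = ½[√860.1 − 1] = 14.2.
y₂ = 14.2 × 0.680 = 9.63 m.

y₂ = 9.63 m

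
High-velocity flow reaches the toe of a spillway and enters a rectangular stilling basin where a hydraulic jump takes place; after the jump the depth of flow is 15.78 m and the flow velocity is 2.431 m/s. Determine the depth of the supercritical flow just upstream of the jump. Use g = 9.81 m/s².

y₁ = 1.125 m

Fr₂ = V₂/√(g·y₂) = 2.431/√(9.81×15.78) = 0.1954.
Applying the sequent-depth relation in reverse, y₁/y₂ = ½[√(1 + 8Fr₂²) − 1] = ½[√1.3054 − 1] = 0.07127.
y₁ = 0.07127 × 15.78 = 1.125 m.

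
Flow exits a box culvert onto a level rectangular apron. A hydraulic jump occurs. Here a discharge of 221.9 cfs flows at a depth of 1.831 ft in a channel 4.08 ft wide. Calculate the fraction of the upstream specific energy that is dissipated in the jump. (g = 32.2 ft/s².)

ΔE/E₁ = 0.376 (37.6%)

q = Q/b = 221.9/4.08 = 54.39 ft²/s; V₁ = q/y₁ = 29.70 ft/s. Fr₁ = V₁/√(g·y₁) = 3.868.
From the momentum equation for a rectangular channel, y₂/y₁ = ½[√(1 + 8Fr₁²) − 1] = ½[√120.72 − 1] = 4.994.
y₂ = 4.994 × 1.831 = 9.143 ft.
E₁ = y₁ + V₁²/2g = 15.53 ft. ΔE = (y₂ − y₁)³/(4y₁y₂) = 5.839 ft. ΔE/E₁ = 5.839/15.53 = 0.376.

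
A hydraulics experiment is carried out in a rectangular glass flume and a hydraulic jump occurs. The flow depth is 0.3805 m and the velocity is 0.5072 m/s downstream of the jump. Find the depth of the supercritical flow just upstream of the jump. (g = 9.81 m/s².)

y₁ = 0.04671 m

Fr₂ = V₂/√(g·y₂) = 0.5072/√(9.81×0.3805) = 0.2625.
Applying the sequent-depth relation in reverse, y₁/y₂ = ½[√(1 + 8Fr₂²) − 1] = ½[√1.5513 − 1] = 0.1228.
y₁ = 0.1228 × 0.3805 = 0.04671 m.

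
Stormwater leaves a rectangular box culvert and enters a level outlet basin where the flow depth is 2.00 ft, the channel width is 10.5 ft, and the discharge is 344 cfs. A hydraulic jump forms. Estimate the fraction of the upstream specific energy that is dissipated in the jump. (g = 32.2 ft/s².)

ΔE/E₁ = 0.0975 (9.75%)

q = Q/b = 344/10.5 = 32.8 ft²/s; V₁ = q/y₁ = 16.4 ft/s. Fr₁ = V₁/√(g·y₁) = 2.04.
Conjugate-depth relation: y₂/y₁ = ½[√(1 + 8Fr₁²) − 1] = ½[√34.33 − 1] = 2.43.
y₂ = 2.43 × 2.00 = 4.86 ft.
E₁ = y₁ + V₁²/2g = 6.17 ft. ΔE = (y₂ − y₁)³/(4y₁y₂) = 0.601 ft. ΔE/E₁ = 0.601/6.17 = 0.0975.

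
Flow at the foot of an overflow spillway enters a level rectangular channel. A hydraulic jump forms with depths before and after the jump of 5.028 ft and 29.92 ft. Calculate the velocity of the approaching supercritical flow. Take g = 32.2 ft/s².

V₁ = 57.86 ft/s

For a rectangular channel the momentum equation gives q² = ½·g·y₁·y₂·(y₁ + y₂) = ½×32.2×5.028×29.92×34.95 = 84646.
q = √84646 = 290.9 ft²/s.
V₁ = q/y₁ = 290.9/5.028 = 57.86 ft/s.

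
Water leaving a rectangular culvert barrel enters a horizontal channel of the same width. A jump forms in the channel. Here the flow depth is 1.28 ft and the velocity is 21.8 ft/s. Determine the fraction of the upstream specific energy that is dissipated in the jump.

ΔE/E₁ = 0.315 (31.5%)

Fr₁ = V₁/√(g·y₁) = 21.8/√(32.2×1.28) = 3.40.
From the momentum equation for a rectangular channel, y₂/y₁ = ½[√(1 + 8Fr₁²) − 1] = ½[√93.24 − 1] = 4.33.
y₂ = 4.33 × 1.28 = 5.54 ft.
E₁ = y₁ + V₁²/2g = 8.66 ft. ΔE = (y₂ − y₁)³/(4y₁y₂) = 2.73 ft. ΔE/E₁ = 2.73/8.66 = 0.315.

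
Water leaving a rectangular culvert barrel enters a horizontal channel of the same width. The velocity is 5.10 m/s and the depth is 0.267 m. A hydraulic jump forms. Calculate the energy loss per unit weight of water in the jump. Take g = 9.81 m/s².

ΔE = 0.445 m

Fr₁ = V₁/√(g·y₁) = 5.10/√(9.81×0.267) = 3.15.
Conjugate-depth relation: y₂/y₁ = ½[√(1 + 8Fr₁²) − 1] = ½[√80.44 − 1] = 3.98.
y₂ = 3.98 × 0.267 = 1.06 m.
Head loss: ΔE = (y₂ − y₁)³/(4y₁y₂) = (1.06 − 0.267)³/(4×0.267×1.06) = 0.506/1.14 = 0.445 m.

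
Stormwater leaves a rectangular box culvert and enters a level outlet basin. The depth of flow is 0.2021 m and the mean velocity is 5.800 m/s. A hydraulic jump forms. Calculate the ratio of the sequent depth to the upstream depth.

y₂/y₁ = 5.347

Fr₁ = V₁/√(g·y₁) = 5.800/√(9.81×0.2021) = 4.119.
By Bélanger, y₂/y₁ = ½[√(1 + 8Fr₁²) − 1] = ½[√136.74 − 1] = 5.347.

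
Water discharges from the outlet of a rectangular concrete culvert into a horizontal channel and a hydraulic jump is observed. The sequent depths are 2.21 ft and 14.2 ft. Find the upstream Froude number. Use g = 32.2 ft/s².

For a rectangular channel the momentum equation gives q² = ½·g·y₁·y₂·(y₁ + y₂) = ½×32.2×2.21×14.2×16.4 = 8291.
q = √8291 = 91.1 ft²/s.
V₁ = q/y₁ = 41.2 ft/s; Fr₁ = V₁/√(g·y₁) = 4.88.

Fr₁ = 4.88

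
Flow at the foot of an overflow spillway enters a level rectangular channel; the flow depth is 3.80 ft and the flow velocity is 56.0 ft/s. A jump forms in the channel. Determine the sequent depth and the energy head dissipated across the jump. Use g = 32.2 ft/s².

Fr₁ = V₁/√(g·y₁) = 56.0/√(32.2×3.80) = 5.06.
By Bélanger, y₂/y₁ = ½[√(1 + 8Fr₁²) − 1] = ½[√206.0 − 1] = 6.68.
y₂ = 6.68 × 3.80 = 25.4 ft.
Head loss: ΔE = (y₂ − y₁)³/(4y₁y₂) = (25.4 − 3.80)³/(4×3.80×25.4) = 10039/386 = 26.0 ft.

y₂ = 25.4 ft; ΔE = 26.0 ft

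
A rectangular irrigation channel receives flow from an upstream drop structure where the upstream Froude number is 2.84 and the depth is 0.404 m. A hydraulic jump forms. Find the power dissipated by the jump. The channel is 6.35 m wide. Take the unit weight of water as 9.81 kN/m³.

P = 67.0 kW

Fr₁ = 2.84 (given).
Sequent-depth ratio: y₂/y₁ = ½[√(1 + 8Fr₁²) − 1] = ½[√65.52 − 1] = 3.55.
y₂ = 3.55 × 0.404 = 1.43 m.
V₁ = Fr₁·√(g·y₁) = 2.84×√(9.81×0.404) = 5.65 m/s; q = V₁·y₁ = 2.28 m²/s. V₂ = q/y₂ = 2.28/1.43 = 1.59 m/s. E₁ = y₁ + V₁²/2g = 2.03 m; E₂ = y₂ + V₂²/2g = 1.56 m. ΔE = E₁ − E₂ = 0.471 m.
Q = q·b = 2.28 × 6.35 = 14.5 m³/s. P = γ·Q·ΔE = 9.81 × 14.5 × 0.471 = 67.0 kW.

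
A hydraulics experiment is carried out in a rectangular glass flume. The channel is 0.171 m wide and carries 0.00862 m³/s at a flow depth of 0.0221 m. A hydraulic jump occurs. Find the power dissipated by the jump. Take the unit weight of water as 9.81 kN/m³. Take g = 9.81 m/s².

P = 0.0117 kW

q = Q/b = 0.00862/0.171 = 0.0504 m²/s; V₁ = q/y₁ = 2.28 m/s. Fr₁ = V₁/√(g·y₁) = 4.90.
Conjugate-depth relation: y₂/y₁ = ½[√(1 + 8Fr₁²) − 1] = ½[√193.0 − 1] = 6.45.
y₂ = 6.45 × 0.0221 = 0.142 m.
V₂ = q/y₂ = 0.0504/0.142 = 0.354 m/s. E₁ = y₁ + V₁²/2g = 0.287 m; E₂ = y₂ + V₂²/2g = 0.149 m. ΔE = E₁ − E₂ = 0.138 m.
P = γ·Q·ΔE = 9.81 × 0.00862 × 0.138 = 0.0117 kW.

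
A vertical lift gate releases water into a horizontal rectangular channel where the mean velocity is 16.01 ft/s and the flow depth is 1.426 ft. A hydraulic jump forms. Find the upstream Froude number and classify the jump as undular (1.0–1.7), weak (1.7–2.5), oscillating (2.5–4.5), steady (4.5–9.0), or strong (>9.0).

Fr₁ = 2.363; weak jump

Fr₁ = V₁/√(g·y₁) = 16.01/√(32.2×1.426) = 2.363.
Fr₁ = 2.363 lies in the weak range.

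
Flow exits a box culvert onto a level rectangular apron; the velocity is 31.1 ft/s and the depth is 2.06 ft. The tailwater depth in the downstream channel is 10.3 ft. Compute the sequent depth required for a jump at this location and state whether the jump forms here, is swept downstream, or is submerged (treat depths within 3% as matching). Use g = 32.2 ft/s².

Fr₁ = V₁/√(g·y₁) = 31.1/√(32.2×2.06) = 3.82.
Sequent-depth ratio: y₂/y₁ = ½[√(1 + 8Fr₁²) − 1] = ½[√117.7 − 1] = 4.92.
y₂ = 4.92 × 2.06 = 10.1 ft.
Tailwater y_tw = 10.3 ft: y_tw ≈ y₂, so the jump forms here.

y₂ = 10.1 ft; the jump forms here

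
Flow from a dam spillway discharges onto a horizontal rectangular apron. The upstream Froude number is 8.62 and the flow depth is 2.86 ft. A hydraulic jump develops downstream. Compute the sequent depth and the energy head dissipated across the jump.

Fr₁ = 8.62 (given).
Bélanger equation: y₂/y₁ = ½[√(1 + 8Fr₁²) − 1] = ½[√595.4 − 1] = 11.7.
y₂ = 11.7 × 2.86 = 33.5 ft.
Head loss: ΔE = (y₂ − y₁)³/(4y₁y₂) = (33.5 − 2.86)³/(4×2.86×33.5) = 28664/383 = 74.9 ft.

y₂ = 33.5 ft; ΔE = 74.9 ft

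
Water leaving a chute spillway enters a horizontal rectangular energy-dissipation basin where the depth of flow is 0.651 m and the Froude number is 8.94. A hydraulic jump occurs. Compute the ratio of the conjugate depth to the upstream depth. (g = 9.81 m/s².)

y₂/y₁ = 12.2

Fr₁ = 8.94 (given).
From the momentum equation for a rectangular channel, y₂/y₁ = ½[√(1 + 8Fr₁²) − 1] = ½[√640.4 − 1] = 12.2.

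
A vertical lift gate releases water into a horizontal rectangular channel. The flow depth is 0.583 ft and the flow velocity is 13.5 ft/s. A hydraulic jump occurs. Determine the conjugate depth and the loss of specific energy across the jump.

Fr₁ = V₁/√(g·y₁) = 13.5/√(32.2×0.583) = 3.12.
Bélanger equation: y₂/y₁ = ½[√(1 + 8Fr₁²) − 1] = ½[√78.67 − 1] = 3.93.
y₂ = 3.93 × 0.583 = 2.29 ft.
q = V₁·y₁ = 13.5 × 0.583 = 7.87 ft²/s. V₂ = q/y₂ = 7.87/2.29 = 3.43 ft/s. E₁ = y₁ + V₁²/2g = 3.41 ft; E₂ = y₂ + V₂²/2g = 2.48 ft. ΔE = E₁ − E₂ = 0.936 ft.

y₂ = 2.29 ft; ΔE = 0.936 ft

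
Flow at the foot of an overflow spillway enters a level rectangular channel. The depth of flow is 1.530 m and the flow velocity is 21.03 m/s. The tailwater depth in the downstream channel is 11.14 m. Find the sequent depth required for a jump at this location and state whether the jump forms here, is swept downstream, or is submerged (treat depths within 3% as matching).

Fr₁ = V₁/√(g·y₁) = 21.03/√(9.81×1.530) = 5.428.
Bélanger equation: y₂/y₁ = ½[√(1 + 8Fr₁²) − 1] = ½[√236.73 − 1] = 7.193.
y₂ = 7.193 × 1.530 = 11.01 m.
Tailwater y_tw = 11.14 m: y_tw ≈ y₂, so the jump forms here.

y₂ = 11.01 m; the jump forms here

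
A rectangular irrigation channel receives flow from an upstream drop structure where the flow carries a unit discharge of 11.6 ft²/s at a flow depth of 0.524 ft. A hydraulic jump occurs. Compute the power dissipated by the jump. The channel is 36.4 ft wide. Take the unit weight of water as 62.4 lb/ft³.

V₁ = q/y₁ = 11.6/0.524 = 22.1 ft/s. Fr₁ = V₁/√(g·y₁) = 22.1/√(32.2×0.524) = 5.39.
From the momentum equation for a rectangular channel, y₂/y₁ = ½[√(1 + 8Fr₁²) − 1] = ½[√233.4 − 1] = 7.14.
y₂ = 7.14 × 0.524 = 3.74 ft.
V₂ = q/y₂ = 11.6/3.74 = 3.10 ft/s. E₁ = y₁ + V₁²/2g = 8.13 ft; E₂ = y₂ + V₂²/2g = 3.89 ft. ΔE = E₁ − E₂ = 4.24 ft.
Q = q·b = 11.6 × 36.4 = 422 cfs. P = γ·Q·ΔE/550 = 62.4 × 422 × 4.24 / 550 = 203 hp.

P = 203 hp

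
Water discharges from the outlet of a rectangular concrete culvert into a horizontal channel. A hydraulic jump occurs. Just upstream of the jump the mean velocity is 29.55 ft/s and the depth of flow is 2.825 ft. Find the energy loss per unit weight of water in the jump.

Fr₁ = V₁/√(g·y₁) = 29.55/√(32.2×2.825) = 3.098.
Sequent-depth ratio: y₂/y₁ = ½[√(1 + 8Fr₁²) − 1] = ½[√77.795 − 1] = 3.910.
y₂ = 3.910 × 2.825 = 11.05 ft.
Head loss: ΔE = (y₂ − y₁)³/(4y₁y₂) = (11.05 − 2.825)³/(4×2.825×11.05) = 555.6/124.8 = 4.451 ft.

ΔE = 4.451 ft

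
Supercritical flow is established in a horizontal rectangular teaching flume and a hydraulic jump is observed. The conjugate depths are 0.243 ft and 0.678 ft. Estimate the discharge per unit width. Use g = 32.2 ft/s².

For a rectangular channel the momentum equation gives q² = ½·g·y₁·y₂·(y₁ + y₂) = ½×32.2×0.243×0.678×0.921 = 2.44.
q = √2.44 = 1.56 ft²/s.

q = 1.56 ft²/s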